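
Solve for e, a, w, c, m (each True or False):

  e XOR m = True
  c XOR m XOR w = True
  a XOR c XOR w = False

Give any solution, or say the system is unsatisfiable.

e = False, a = False, w = False, c = False, m = True

e XOR m = F XOR T = True ✓
c XOR m XOR w = F XOR T XOR F = True ✓
a XOR c XOR w = F XOR F XOR F = False ✓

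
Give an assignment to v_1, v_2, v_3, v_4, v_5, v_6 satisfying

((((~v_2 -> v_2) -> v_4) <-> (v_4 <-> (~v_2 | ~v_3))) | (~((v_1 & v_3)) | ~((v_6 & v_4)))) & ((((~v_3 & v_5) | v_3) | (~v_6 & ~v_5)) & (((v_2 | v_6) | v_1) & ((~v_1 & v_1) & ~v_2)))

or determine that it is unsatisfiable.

Unsatisfiable — no assignment works.

Case v_1 = True: the conjunct ~v_1 is False.
Case v_1 = False: the conjunct v_1 is False.
Both cases fail — unsatisfiable.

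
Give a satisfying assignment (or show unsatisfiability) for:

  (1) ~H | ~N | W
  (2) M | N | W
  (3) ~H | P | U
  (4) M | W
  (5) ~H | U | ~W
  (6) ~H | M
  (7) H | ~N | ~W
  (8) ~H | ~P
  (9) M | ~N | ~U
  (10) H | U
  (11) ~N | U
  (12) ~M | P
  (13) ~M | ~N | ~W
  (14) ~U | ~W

Try U = False:
  (H | U) forces H = True.
  (~H | P | U) forces P = True.
  clause (~H | ~P) is falsified — backtrack.
So U = True.
  then (~U | ~W) forces W = False.
  then (M | W) forces M = True.
  then (~M | P) forces P = True.
  then (~H | ~P) forces H = False.
Set N = False.
All clauses satisfied.

U = True; H = False; P = True; M = True; N = False; W = False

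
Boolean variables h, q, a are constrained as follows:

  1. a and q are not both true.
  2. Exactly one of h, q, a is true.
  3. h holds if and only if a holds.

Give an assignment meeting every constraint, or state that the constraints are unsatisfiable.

h=F, q=T, a=F

  (1) a=F, q=T — not both ✓
  (2) {h, q, a}: 1 true — exactly one ✓
  (3) h=F, a=F — same ✓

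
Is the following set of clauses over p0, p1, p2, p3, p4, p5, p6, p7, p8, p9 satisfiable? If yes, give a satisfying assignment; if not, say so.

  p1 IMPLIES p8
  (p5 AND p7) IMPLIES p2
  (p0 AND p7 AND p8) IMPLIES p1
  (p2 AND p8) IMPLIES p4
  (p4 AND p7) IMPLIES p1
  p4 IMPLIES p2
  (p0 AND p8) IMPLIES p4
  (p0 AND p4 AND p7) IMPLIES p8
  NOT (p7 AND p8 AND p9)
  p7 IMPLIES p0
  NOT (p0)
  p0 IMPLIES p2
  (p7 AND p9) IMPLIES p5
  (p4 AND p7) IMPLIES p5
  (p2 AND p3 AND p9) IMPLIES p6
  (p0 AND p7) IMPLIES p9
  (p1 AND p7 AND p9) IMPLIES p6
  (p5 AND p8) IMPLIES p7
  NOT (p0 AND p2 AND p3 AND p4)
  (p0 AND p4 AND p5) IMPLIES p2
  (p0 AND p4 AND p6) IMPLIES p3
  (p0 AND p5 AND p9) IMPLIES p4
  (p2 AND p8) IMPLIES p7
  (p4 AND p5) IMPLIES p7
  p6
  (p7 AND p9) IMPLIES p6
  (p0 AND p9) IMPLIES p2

Unit clause (p6) forces p6 = True.
Unit clause (NOT p0) forces p0 = False.
In (p0 OR NOT p7) only NOT p7 is left, so p7 = False.
Set p1 = False.
Set p2 = False.
  then (p2 OR NOT p4) forces p4 = False.
Set p3 = True.
Set p5 = False.
Set p8 = False.
Set p9 = False.
All clauses satisfied.

p0 = False; p1 = False; p2 = False; p3 = True; p4 = False; p5 = False; p6 = True; p7 = False; p8 = False; p9 = False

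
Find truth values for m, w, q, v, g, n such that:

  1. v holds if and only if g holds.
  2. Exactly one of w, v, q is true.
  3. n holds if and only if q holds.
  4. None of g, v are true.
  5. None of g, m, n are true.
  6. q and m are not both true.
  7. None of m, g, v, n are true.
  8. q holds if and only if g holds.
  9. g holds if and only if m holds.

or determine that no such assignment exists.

m: False, w: True, q: False, v: False, g: False, n: False

  (1) v=F, g=F — same ✓
  (2) {w, v, q}: 1 true — exactly one ✓
  (3) n=F, q=F — same ✓
  (4) {g, v}: 0 true — none ✓
  (5) {g, m, n}: 0 true — none ✓
  (6) q=F, m=F — not both ✓
  (7) {m, g, v, n}: 0 true — none ✓
  (8) q=F, g=F — same ✓
  (9) g=F, m=F — same ✓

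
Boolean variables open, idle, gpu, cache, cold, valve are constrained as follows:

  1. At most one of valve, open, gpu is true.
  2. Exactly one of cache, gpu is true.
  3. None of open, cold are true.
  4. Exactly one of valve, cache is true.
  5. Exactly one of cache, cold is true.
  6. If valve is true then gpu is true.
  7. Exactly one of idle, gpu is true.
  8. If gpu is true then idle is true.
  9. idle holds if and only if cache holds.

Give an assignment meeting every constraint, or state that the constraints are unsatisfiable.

open: False, idle: True, gpu: False, cache: True, cold: False, valve: False

  (1) {valve, open, gpu}: 0 true — at most one ✓
  (2) {cache, gpu}: 1 true — exactly one ✓
  (3) {open, cold}: 0 true — none ✓
  (4) {valve, cache}: 1 true — exactly one ✓
  (5) {cache, cold}: 1 true — exactly one ✓
  (6) valve=F ⇒ gpu: vacuous ✓
  (7) {idle, gpu}: 1 true — exactly one ✓
  (8) gpu=F ⇒ idle: vacuous ✓
  (9) idle=T, cache=T — same ✓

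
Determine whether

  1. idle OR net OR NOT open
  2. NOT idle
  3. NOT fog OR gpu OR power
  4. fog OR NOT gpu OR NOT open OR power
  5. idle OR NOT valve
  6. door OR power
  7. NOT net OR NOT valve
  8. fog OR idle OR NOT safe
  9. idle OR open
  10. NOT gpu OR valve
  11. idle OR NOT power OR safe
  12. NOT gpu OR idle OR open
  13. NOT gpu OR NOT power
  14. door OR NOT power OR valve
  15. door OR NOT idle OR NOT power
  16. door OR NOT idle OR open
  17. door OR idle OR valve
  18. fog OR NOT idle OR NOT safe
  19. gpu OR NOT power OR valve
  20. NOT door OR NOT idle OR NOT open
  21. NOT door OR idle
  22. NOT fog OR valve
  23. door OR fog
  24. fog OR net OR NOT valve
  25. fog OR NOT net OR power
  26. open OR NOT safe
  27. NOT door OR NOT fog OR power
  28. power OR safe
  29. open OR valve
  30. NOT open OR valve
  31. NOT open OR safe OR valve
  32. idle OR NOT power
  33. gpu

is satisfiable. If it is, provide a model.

Unsatisfiable

Case idle = True:
  Clause (NOT idle) is falsified — contradiction.
Case idle = False:
  (idle OR NOT valve) forces valve = False.
  (idle OR open) forces open = True.
  Clause (NOT open OR valve) is falsified — contradiction.
Both cases fail, so the formula is unsatisfiable.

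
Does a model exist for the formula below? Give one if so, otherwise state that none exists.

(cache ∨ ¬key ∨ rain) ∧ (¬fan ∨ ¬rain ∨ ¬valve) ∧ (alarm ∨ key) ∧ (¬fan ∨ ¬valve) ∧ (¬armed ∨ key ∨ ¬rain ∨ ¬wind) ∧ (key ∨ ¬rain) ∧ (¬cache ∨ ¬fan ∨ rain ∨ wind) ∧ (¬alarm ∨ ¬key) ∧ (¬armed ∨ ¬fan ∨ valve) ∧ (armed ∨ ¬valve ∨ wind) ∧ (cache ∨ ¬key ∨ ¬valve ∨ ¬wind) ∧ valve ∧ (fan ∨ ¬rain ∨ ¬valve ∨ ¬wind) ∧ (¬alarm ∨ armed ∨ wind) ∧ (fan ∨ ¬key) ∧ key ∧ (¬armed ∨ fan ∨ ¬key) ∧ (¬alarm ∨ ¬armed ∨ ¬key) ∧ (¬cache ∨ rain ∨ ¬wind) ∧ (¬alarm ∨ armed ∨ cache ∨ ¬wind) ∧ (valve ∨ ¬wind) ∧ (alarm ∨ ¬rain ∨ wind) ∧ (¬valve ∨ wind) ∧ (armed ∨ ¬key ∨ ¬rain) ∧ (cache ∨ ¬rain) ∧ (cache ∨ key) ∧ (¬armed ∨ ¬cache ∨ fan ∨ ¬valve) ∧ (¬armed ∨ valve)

UNSATISFIABLE

Case valve = True:
  (¬fan ∨ ¬valve) forces fan = False.
  (fan ∨ ¬key) forces key = False.
  Clause (key) is falsified — contradiction.
Case valve = False:
  Clause (valve) is falsified — contradiction.
Both cases fail, so the formula is unsatisfiable.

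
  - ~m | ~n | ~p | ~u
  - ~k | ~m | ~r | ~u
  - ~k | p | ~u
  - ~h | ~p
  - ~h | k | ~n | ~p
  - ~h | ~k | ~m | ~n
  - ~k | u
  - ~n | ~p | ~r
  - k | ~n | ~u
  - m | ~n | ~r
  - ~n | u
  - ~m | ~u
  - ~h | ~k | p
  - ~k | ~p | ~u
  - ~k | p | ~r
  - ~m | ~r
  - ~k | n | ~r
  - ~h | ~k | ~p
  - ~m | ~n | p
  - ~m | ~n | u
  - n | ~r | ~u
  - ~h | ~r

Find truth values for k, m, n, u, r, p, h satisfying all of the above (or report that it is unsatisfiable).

Try k = True:
  (~k | u) forces u = True.
  (~k | p | ~u) forces p = True.
  clause (~k | ~p | ~u) is falsified — backtrack.
So k = False.
Set m = False.
Set n = False.
Set u = False.
Set r = False.
Set p = False.
Set h = False.
All clauses satisfied.

k = False, m = False, n = False, u = False, r = False, p = False, h = False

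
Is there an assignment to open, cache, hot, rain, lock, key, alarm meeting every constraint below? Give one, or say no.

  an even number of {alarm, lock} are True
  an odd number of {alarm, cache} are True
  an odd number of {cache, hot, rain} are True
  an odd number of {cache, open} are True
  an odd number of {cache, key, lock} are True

open = True, cache = False, hot = False, rain = True, lock = True, key = False, alarm = True

{alarm, lock}: 2 true → even ✓
{alarm, cache}: 1 true → odd ✓
{cache, hot, rain}: 1 true → odd ✓
{cache, open}: 1 true → odd ✓
{cache, key, lock}: 1 true → odd ✓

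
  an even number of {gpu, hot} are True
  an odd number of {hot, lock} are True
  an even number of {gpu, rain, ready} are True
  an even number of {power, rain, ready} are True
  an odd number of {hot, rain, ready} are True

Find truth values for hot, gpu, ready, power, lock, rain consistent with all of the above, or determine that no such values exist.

Adding constraints 1, 3, 5 mod 2: every variable appears an even number of times on the left, so the left side is 0.
But the right sides sum to 1 (mod 2). 0 ≠ 1 — the system is inconsistent.

UNSATISFIABLE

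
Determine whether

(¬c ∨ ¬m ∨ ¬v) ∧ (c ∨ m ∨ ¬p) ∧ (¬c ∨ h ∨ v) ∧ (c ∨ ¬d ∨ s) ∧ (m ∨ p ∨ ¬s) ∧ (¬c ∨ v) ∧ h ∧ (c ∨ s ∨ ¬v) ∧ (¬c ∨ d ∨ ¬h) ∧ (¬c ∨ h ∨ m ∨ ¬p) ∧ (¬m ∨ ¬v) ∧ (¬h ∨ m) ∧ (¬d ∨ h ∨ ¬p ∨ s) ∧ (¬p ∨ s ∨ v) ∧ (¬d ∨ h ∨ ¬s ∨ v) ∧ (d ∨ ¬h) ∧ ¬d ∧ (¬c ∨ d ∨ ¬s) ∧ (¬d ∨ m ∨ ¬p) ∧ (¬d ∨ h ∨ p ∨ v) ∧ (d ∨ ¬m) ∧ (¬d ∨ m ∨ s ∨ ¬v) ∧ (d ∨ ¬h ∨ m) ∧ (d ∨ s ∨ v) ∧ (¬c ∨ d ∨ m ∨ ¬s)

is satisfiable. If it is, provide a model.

Case d = True:
  Clause (¬d) is falsified — contradiction.
Case d = False:
  (h) forces h = True.
  Clause (d ∨ ¬h) is falsified — contradiction.
Both cases fail, so the formula is unsatisfiable.

Unsatisfiable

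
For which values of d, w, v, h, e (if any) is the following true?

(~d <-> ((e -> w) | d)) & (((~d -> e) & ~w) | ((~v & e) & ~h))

d: False, w: True, v: False, h: False, e: True

  ~d <-> ((e -> w) | d) = True
    ~d = True
    (e -> w) | d = True
      e -> w = True
  ((~d -> e) & ~w) | ((~v & e) & ~h) = True
    (~d -> e) & ~w = False
      ~d -> e = True
        ~d = True
      ~w = False
    (~v & e) & ~h = True
      ~v & e = True
        ~v = True
      ~h = True
Both conjuncts True, so the formula holds.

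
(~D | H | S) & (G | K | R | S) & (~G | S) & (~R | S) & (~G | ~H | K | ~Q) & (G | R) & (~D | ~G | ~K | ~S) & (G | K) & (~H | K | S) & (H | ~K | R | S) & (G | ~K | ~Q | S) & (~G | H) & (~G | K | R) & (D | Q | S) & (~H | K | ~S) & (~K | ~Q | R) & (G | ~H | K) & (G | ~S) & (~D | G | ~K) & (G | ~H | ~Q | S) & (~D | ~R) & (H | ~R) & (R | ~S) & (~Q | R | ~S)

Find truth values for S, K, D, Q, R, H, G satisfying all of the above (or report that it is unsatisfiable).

S: True; K: True; D: False; Q: False; R: True; H: True; G: True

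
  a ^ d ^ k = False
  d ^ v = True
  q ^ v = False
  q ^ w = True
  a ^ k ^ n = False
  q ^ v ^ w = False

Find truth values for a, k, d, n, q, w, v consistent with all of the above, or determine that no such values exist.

a=F; k=F; d=F; n=F; q=T; w=F; v=T

a ^ d ^ k = F ^ F ^ F = False ✓
d ^ v = F ^ T = True ✓
q ^ v = T ^ T = False ✓
q ^ w = T ^ F = True ✓
a ^ k ^ n = F ^ F ^ F = False ✓
q ^ v ^ w = T ^ T ^ F = False ✓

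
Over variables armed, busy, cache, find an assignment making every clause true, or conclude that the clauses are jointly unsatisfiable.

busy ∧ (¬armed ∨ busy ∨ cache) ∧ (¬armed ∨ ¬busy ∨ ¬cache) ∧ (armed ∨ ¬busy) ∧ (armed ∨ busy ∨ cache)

Unit clause (busy) forces busy = True.
In (armed ∨ ¬busy) only armed is left, so armed = True.
In (¬armed ∨ ¬busy ∨ ¬cache) only ¬cache is left, so cache = False.
Check each clause:
  (busy): busy holds.
  (¬armed ∨ busy ∨ cache): busy holds.
  (¬armed ∨ ¬busy ∨ ¬cache): ¬cache holds.
  (armed ∨ ¬busy): armed holds.
  (armed ∨ busy ∨ cache): armed holds.
All clauses satisfied.

armed = True, busy = True, cache = False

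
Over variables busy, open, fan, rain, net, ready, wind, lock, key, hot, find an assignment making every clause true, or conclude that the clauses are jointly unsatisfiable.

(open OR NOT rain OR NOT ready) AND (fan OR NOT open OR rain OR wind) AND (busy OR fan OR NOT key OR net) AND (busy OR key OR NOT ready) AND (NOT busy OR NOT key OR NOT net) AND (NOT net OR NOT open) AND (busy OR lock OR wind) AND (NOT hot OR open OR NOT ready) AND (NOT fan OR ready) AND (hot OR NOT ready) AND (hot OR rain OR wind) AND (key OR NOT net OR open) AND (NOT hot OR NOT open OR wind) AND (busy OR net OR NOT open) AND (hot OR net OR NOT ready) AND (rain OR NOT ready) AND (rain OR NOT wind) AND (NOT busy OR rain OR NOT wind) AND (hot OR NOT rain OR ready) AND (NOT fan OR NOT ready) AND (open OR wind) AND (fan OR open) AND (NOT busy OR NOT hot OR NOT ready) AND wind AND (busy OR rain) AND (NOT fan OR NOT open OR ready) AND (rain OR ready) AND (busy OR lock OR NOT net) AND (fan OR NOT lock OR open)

Unit clause (wind) forces wind = True.
In (rain OR NOT wind) only rain is left, so rain = True.
Set busy = True.
Try open = False:
  (open OR NOT rain OR NOT ready) forces ready = False.
  (NOT fan OR ready) forces fan = False.
  clause (fan OR open) is falsified — backtrack.
So open = True.
  then (NOT net OR NOT open) forces net = False.
Try fan = True:
  (NOT fan OR ready) forces ready = True.
  clause (NOT fan OR NOT ready) is falsified — backtrack.
So fan = False.
Try ready = True:
  (hot OR NOT ready) forces hot = True.
  clause (NOT busy OR NOT hot OR NOT ready) is falsified — backtrack.
So ready = False.
  then (hot OR NOT rain OR ready) forces hot = True.
Set lock = True.
Set key = True.
All clauses satisfied.

busy = True; open = True; fan = False; rain = True; net = False; ready = False; wind = True; lock = True; key = True; hot = True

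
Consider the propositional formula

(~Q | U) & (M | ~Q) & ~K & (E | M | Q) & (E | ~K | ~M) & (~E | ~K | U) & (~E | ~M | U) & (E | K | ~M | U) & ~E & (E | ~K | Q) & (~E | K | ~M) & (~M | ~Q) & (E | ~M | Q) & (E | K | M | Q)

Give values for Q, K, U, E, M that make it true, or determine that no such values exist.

Case Q = True:
  (~Q | U) forces U = True.
  (M | ~Q) forces M = True.
  Clause (~M | ~Q) is falsified — contradiction.
Case Q = False:
  (~K) forces K = False.
  (~E) forces E = False.
  (E | M | Q) forces M = True.
  Clause (E | ~M | Q) is falsified — contradiction.
Both cases fail, so the formula is unsatisfiable.

Unsatisfiable — no assignment works.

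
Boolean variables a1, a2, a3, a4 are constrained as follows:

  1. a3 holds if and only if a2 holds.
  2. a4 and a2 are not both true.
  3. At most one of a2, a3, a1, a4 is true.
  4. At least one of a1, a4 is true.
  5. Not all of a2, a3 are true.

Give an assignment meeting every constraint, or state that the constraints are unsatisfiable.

a1=F, a2=F, a3=F, a4=T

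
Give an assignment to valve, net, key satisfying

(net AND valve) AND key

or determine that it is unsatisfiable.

valve=T; net=T; key=T

  net AND valve = True
Both conjuncts True, so the formula holds.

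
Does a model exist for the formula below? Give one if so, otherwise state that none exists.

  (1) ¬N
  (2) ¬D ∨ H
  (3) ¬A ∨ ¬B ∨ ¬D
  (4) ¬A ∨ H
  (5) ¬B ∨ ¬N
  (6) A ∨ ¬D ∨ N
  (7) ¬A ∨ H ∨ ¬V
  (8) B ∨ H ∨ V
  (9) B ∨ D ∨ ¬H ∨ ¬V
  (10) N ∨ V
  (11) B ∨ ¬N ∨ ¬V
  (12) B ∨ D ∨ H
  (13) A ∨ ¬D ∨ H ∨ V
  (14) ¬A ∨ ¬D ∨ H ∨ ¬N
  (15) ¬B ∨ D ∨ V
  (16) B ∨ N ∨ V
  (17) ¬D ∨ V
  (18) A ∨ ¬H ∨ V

Unit clause (¬N) forces N = False.
In (N ∨ V) only V is left, so V = True.
Set B = True.
Set A = False.
  then (A ∨ ¬D ∨ N) forces D = False.
Set H = False.
All clauses satisfied.

B = True, V = True, A = False, D = False, N = False, H = False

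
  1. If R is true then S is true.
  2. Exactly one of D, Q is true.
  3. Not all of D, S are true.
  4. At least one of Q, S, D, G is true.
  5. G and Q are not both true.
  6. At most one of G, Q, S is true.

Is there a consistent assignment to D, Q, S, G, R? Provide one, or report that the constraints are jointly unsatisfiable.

D = False, Q = True, S = False, G = False, R = False

  (1) R=F ⇒ S: vacuous ✓
  (2) {D, Q}: 1 true — exactly one ✓
  (3) {D, S}: 0/2 true — not all ✓
  (4) {Q, S, D, G}: 1 true — at least one ✓
  (5) G=F, Q=T — not both ✓
  (6) {G, Q, S}: 1 true — at most one ✓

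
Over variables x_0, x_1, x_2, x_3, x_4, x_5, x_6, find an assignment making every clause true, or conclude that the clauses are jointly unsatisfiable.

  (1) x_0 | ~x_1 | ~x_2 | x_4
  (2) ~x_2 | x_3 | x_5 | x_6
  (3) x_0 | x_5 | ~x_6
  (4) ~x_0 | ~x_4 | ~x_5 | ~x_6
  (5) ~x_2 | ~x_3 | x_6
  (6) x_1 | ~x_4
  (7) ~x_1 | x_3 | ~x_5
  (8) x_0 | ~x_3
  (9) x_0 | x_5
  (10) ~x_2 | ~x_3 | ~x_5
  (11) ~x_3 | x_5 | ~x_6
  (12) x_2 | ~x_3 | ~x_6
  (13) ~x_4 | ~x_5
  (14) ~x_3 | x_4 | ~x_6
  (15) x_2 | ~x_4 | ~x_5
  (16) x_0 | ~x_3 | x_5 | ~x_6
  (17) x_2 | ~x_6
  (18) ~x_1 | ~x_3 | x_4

x_0=T, x_1=F, x_2=F, x_3=F, x_4=F, x_5=F, x_6=F

Set x_0 = True.
Set x_1 = False.
  then (x_1 | ~x_4) forces x_4 = False.
Set x_2 = False.
  then (x_2 | ~x_6) forces x_6 = False.
Set x_3 = False.
Set x_5 = False.
All clauses satisfied.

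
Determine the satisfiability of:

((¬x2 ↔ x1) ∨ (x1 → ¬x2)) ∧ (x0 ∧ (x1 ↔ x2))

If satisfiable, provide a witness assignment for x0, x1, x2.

x0 = True, x1 = False, x2 = False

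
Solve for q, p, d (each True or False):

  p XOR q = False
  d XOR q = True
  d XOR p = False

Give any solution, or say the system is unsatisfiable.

Unsatisfiable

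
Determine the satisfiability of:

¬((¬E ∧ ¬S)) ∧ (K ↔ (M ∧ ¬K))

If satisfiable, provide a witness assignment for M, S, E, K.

M: False, S: True, E: True, K: False

  ¬((¬E ∧ ¬S)) = True
    ¬E ∧ ¬S = False
      ¬E = False
      ¬S = False
  K ↔ (M ∧ ¬K) = True
    M ∧ ¬K = False
      ¬K = True
Both conjuncts True, so the formula holds.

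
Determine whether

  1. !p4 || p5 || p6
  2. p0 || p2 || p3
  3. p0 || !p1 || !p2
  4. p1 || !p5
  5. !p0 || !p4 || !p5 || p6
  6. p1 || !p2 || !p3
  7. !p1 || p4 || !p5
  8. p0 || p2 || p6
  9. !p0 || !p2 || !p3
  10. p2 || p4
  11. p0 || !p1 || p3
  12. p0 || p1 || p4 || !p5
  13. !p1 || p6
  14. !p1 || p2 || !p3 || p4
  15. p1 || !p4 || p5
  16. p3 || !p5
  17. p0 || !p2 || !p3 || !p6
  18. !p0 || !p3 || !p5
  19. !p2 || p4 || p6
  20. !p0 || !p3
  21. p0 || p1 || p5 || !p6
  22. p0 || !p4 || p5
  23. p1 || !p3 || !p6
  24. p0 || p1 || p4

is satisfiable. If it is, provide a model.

Set p0 = True.
  then (!p0 || !p3) forces p3 = False.
  then (p3 || !p5) forces p5 = False.
Set p1 = True.
  then (!p1 || p6) forces p6 = True.
Set p2 = False.
  then (p2 || p4) forces p4 = True.
All clauses satisfied.

p0 = True; p1 = True; p2 = False; p3 = False; p4 = True; p5 = False; p6 = True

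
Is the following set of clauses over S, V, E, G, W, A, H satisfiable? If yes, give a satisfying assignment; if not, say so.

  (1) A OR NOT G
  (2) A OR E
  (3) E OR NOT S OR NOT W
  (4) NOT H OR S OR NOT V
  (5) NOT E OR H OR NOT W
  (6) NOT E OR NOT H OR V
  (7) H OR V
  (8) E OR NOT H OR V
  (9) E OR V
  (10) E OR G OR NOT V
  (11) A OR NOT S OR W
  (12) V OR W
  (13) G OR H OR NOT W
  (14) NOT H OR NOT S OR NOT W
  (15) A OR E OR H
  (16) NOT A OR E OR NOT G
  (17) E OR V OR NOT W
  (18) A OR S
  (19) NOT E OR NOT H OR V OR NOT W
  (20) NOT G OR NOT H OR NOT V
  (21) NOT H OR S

S=T, V=T, E=T, G=F, W=F, A=T, H=F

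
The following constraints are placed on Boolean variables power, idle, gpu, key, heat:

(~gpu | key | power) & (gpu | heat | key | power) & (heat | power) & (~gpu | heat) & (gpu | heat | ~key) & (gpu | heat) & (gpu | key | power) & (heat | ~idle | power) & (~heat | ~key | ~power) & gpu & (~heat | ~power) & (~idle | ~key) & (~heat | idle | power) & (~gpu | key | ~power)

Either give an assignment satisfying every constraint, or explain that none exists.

Unsatisfiable

Case gpu = True:
  (~gpu | heat) forces heat = True.
  (~heat | ~power) forces power = False.
  (~gpu | key | power) forces key = True.
  (~idle | ~key) forces idle = False.
  Clause (~heat | idle | power) is falsified — contradiction.
Case gpu = False:
  Clause (gpu) is falsified — contradiction.
Both cases fail, so the formula is unsatisfiable.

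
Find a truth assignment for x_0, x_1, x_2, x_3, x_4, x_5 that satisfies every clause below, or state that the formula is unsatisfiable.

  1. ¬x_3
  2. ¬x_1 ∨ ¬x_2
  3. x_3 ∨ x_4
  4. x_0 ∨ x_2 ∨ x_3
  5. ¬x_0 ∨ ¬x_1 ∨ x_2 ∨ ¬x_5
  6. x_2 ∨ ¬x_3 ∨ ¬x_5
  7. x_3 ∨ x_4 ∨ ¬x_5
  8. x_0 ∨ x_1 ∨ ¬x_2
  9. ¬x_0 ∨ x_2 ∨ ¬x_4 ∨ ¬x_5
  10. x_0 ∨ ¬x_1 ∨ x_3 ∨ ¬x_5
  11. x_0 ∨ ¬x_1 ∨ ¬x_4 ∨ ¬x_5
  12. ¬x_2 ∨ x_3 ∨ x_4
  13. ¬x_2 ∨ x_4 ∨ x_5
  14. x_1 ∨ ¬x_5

x_0 = True, x_1 = False, x_2 = False, x_3 = False, x_4 = True, x_5 = False

Unit clause (¬x_3) forces x_3 = False.
In (x_3 ∨ x_4) only x_4 is left, so x_4 = True.
Try x_0 = False:
  (x_0 ∨ x_2 ∨ x_3) forces x_2 = True.
  (¬x_1 ∨ ¬x_2) forces x_1 = False.
  clause (x_0 ∨ x_1 ∨ ¬x_2) is falsified — backtrack.
So x_0 = True.
Set x_1 = False.
  then (x_1 ∨ ¬x_5) forces x_5 = False.
Set x_2 = False.
All clauses satisfied.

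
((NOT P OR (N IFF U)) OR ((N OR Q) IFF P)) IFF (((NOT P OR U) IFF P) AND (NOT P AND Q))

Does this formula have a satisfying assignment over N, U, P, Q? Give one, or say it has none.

N=F; U=T; P=T; Q=F

  ((NOT P OR (N IFF U)) OR ((N OR Q) IFF P)) IFF (((NOT P OR U) IFF P) AND (NOT P AND Q)) = True
    (NOT P OR (N IFF U)) OR ((N OR Q) IFF P) = False
      NOT P OR (N IFF U) = False
        NOT P = False
        N IFF U = False
      (N OR Q) IFF P = False
        N OR Q = False
    ((NOT P OR U) IFF P) AND (NOT P AND Q) = False
      (NOT P OR U) IFF P = True
        NOT P OR U = True
          NOT P = False
      NOT P AND Q = False
        NOT P = False
The formula evaluates to True.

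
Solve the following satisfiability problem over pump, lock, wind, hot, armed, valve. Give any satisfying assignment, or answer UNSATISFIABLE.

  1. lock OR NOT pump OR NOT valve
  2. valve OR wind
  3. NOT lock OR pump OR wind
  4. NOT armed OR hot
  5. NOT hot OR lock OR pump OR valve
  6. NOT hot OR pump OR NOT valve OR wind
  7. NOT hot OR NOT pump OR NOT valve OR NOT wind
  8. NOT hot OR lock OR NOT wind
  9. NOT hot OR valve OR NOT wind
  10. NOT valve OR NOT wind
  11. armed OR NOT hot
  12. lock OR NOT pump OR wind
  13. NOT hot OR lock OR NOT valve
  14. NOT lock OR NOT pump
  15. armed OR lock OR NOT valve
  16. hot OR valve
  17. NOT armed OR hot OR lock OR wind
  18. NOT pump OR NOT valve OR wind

Unsatisfiable — no assignment works.

Case wind = True:
  (NOT valve OR NOT wind) forces valve = False.
  (NOT hot OR valve OR NOT wind) forces hot = False.
  Clause (hot OR valve) is falsified — contradiction.
Case wind = False:
  (valve OR wind) forces valve = True.
  (NOT pump OR NOT valve OR wind) forces pump = False.
  (NOT lock OR pump OR wind) forces lock = False.
  (NOT hot OR pump OR NOT valve OR wind) forces hot = False.
  (NOT armed OR hot) forces armed = False.
  Clause (armed OR lock OR NOT valve) is falsified — contradiction.
Both cases fail, so the formula is unsatisfiable.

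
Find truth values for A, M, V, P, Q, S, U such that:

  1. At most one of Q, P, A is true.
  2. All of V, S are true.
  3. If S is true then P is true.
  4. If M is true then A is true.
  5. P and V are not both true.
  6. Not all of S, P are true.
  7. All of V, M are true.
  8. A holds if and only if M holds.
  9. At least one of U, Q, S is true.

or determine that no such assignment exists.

The formula is unsatisfiable.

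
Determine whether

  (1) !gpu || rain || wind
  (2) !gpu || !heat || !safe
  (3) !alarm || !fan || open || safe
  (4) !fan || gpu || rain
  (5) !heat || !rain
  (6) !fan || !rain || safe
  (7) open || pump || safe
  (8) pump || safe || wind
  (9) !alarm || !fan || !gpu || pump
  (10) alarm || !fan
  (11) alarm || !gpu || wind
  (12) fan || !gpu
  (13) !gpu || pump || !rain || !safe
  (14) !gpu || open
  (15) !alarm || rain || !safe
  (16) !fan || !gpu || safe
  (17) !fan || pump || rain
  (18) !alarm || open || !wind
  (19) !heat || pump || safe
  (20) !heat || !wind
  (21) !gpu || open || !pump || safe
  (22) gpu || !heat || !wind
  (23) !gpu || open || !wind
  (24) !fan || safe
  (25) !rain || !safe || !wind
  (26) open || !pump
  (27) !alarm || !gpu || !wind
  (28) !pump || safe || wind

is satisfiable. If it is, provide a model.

Set safe = True.
Set heat = True.
  then (!gpu || !heat || !safe) forces gpu = False.
  then (!heat || !rain) forces rain = False.
  then (!alarm || rain || !safe) forces alarm = False.
  then (!heat || !wind) forces wind = False.
  then (!fan || gpu || rain) forces fan = False.
Set open = False.
  then (open || !pump) forces pump = False.
All clauses satisfied.

safe = True, heat = True, fan = False, rain = False, wind = False, open = False, gpu = False, alarm = False, pump = False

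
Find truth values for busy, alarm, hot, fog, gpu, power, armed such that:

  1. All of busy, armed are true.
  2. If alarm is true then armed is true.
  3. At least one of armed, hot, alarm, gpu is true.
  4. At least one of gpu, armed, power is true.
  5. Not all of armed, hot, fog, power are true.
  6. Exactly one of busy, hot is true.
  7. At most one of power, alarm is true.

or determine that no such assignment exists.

busy=T, alarm=T, hot=F, fog=T, gpu=F, power=F, armed=T

  (1) {busy, armed}: all 2 true ✓
  (2) alarm=T ⇒ armed: T ✓
  (3) {armed, hot, alarm, gpu}: 2 true — at least one ✓
  (4) {gpu, armed, power}: 1 true — at least one ✓
  (5) {armed, hot, fog, power}: 2/4 true — not all ✓
  (6) {busy, hot}: 1 true — exactly one ✓
  (7) {power, alarm}: 1 true — at most one ✓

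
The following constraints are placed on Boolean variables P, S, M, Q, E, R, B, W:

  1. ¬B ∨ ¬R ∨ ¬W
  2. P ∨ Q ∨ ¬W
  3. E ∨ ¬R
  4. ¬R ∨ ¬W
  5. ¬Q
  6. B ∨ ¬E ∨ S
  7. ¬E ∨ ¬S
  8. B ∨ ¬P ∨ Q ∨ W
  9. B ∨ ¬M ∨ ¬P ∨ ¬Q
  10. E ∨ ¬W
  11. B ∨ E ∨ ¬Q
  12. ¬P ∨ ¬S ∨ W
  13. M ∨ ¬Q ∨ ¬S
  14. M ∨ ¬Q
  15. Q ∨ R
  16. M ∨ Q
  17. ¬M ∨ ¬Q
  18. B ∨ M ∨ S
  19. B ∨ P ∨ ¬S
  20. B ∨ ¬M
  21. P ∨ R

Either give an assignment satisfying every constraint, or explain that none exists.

Unit clause (¬Q) forces Q = False.
In (Q ∨ R) only R is left, so R = True.
In (M ∨ Q) only M is left, so M = True.
In (B ∨ ¬M) only B is left, so B = True.
In (¬B ∨ ¬R ∨ ¬W) only ¬W is left, so W = False.
In (E ∨ ¬R) only E is left, so E = True.
In (¬E ∨ ¬S) only ¬S is left, so S = False.
Set P = True.
All clauses satisfied.

P = True, S = False, M = True, Q = False, E = True, R = True, B = True, W = False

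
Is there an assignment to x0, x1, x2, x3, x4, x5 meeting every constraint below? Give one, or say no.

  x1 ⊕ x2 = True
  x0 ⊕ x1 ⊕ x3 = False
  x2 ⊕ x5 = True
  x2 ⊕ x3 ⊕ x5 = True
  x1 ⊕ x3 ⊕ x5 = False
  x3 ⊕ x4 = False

x0 = True, x1 = True, x2 = False, x3 = False, x4 = False, x5 = True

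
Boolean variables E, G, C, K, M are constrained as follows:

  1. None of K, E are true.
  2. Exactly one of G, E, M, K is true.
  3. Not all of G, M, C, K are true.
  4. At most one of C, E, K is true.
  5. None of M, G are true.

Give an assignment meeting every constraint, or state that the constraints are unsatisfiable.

UNSATISFIABLE

Case E = True:
  Constraint (1) is violated (E=T) — contradiction.
Case E = False:
  (1) forces K = False.
  (5) forces M = False.
  (2) with E=F, M=F, K=F forces G = True.
  Constraint (5) is violated (G=T) — contradiction.
Both cases fail — unsatisfiable.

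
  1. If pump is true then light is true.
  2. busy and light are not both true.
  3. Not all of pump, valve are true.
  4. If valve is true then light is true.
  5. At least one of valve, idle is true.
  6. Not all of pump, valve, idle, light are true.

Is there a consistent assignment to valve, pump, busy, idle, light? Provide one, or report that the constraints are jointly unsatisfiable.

valve=F; pump=F; busy=F; idle=T; light=T

  (1) pump=F ⇒ light: vacuous ✓
  (2) busy=F, light=T — not both ✓
  (3) {pump, valve}: 0/2 true — not all ✓
  (4) valve=F ⇒ light: vacuous ✓
  (5) {valve, idle}: 1 true — at least one ✓
  (6) {pump, valve, idle, light}: 2/4 true — not all ✓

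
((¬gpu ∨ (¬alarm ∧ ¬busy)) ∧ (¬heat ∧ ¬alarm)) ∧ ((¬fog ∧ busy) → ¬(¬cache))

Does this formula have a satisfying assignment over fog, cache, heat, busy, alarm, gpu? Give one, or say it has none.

fog = False, cache = True, heat = False, busy = True, alarm = False, gpu = False

  (¬gpu ∨ (¬alarm ∧ ¬busy)) ∧ (¬heat ∧ ¬alarm) = True
    ¬gpu ∨ (¬alarm ∧ ¬busy) = True
      ¬gpu = True
      ¬alarm ∧ ¬busy = False
        ¬alarm = True
        ¬busy = False
    ¬heat ∧ ¬alarm = True
      ¬heat = True
      ¬alarm = True
  (¬fog ∧ busy) → ¬(¬cache) = True
    ¬fog ∧ busy = True
      ¬fog = True
    ¬(¬cache) = True
      ¬cache = False
Both conjuncts True, so the formula holds.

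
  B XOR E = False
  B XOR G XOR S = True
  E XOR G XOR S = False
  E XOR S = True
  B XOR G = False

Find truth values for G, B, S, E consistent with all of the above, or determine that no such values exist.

Adding constraints 1, 2, 3 mod 2: every variable appears an even number of times on the left, so the left side is 0.
But the right sides sum to 1 (mod 2). 0 ≠ 1 — the system is inconsistent.

The formula is unsatisfiable.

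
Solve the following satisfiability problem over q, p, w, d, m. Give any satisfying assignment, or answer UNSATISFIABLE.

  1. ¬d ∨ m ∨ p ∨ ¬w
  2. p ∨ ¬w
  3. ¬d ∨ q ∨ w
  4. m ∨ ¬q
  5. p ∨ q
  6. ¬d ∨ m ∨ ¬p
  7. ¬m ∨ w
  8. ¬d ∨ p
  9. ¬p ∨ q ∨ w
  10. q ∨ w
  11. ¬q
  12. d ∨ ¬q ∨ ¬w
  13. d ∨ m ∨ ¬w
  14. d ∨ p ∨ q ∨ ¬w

Unit clause (¬q) forces q = False.
In (p ∨ q) only p is left, so p = True.
In (¬p ∨ q ∨ w) only w is left, so w = True.
Set d = True.
  then (¬d ∨ m ∨ ¬p) forces m = True.
All clauses satisfied.

q=F, p=T, w=T, d=T, m=T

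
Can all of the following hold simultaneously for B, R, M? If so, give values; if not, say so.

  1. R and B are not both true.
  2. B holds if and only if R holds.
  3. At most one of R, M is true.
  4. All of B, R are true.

Case B = True:
  (1) with B=T forces R = False.
  Constraint (2) is violated (B=T, R=F) — contradiction.
Case B = False:
  Constraint (4) is violated (B=F) — contradiction.
Both cases fail — unsatisfiable.

The formula is unsatisfiable.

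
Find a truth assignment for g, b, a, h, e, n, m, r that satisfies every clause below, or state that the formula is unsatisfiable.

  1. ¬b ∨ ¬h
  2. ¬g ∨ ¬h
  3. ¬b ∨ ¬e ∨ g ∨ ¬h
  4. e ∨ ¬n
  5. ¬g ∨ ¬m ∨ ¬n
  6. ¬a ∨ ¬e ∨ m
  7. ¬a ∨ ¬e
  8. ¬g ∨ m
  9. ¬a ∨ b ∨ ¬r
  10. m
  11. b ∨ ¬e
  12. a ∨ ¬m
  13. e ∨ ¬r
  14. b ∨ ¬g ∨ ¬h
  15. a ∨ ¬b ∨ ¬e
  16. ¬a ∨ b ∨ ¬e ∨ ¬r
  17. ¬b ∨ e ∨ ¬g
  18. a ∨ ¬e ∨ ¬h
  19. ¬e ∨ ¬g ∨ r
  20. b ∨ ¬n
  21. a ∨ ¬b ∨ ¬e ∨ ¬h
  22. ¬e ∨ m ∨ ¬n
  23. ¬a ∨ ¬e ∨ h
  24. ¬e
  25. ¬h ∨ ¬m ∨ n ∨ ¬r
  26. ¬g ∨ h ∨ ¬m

g = False, b = False, a = True, h = True, e = False, n = False, m = True, r = False

Unit clause (m) forces m = True.
In (a ∨ ¬m) only a is left, so a = True.
Unit clause (¬e) forces e = False.
In (e ∨ ¬n) only ¬n is left, so n = False.
In (e ∨ ¬r) only ¬r is left, so r = False.
Try g = True:
  (¬g ∨ ¬h) forces h = False.
  clause (¬g ∨ h ∨ ¬m) is falsified — backtrack.
So g = False.
Set b = False.
Set h = True.
All clauses satisfied.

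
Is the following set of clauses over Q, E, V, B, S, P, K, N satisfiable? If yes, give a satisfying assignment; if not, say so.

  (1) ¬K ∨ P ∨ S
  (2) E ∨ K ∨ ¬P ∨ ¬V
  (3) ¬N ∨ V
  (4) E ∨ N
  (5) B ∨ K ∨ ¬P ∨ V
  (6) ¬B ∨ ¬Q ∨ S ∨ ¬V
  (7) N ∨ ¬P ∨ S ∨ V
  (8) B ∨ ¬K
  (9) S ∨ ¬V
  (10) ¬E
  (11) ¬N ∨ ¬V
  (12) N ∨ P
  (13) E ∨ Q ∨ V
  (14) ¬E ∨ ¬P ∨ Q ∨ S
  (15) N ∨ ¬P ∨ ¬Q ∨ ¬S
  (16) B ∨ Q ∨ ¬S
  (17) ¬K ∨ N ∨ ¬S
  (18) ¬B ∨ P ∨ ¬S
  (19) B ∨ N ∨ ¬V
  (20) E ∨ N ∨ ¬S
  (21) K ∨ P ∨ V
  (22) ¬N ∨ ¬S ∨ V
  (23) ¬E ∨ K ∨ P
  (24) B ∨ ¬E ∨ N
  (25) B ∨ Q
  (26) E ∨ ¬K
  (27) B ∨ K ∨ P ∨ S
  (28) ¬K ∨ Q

Case E = True:
  Clause (¬E) is falsified — contradiction.
Case E = False:
  (E ∨ N) forces N = True.
  (¬N ∨ V) forces V = True.
  Clause (¬N ∨ ¬V) is falsified — contradiction.
Both cases fail, so the formula is unsatisfiable.

No satisfying assignment exists.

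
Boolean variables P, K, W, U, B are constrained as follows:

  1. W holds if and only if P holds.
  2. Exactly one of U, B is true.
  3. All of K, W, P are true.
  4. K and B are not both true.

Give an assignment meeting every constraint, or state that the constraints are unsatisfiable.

P: True; K: True; W: True; U: True; B: False

  (1) W=T, P=T — same ✓
  (2) {U, B}: 1 true — exactly one ✓
  (3) {K, W, P}: all 3 true ✓
  (4) K=T, B=F — not both ✓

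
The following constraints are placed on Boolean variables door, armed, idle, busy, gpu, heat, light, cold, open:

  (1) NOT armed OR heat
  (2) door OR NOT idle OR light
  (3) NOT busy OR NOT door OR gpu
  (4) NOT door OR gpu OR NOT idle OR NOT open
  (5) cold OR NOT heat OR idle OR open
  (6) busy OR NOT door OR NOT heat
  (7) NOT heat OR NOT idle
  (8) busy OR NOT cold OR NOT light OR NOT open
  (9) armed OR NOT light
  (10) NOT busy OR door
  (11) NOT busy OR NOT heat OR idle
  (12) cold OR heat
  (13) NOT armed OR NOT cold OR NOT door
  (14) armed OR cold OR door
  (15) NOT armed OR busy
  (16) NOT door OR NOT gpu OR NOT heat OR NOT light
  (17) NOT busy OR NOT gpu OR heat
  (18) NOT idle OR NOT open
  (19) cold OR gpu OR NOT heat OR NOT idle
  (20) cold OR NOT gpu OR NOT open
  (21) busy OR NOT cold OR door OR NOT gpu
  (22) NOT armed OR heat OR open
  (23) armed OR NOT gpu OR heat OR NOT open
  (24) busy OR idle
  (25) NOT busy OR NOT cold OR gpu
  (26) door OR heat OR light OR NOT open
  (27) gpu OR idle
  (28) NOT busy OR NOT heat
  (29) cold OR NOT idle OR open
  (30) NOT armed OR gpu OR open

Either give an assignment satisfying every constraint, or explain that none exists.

door: True; armed: False; idle: True; busy: False; gpu: True; heat: False; light: False; cold: True; open: False

Try door = False:
  (NOT busy OR door) forces busy = False.
  (NOT armed OR busy) forces armed = False.
  (armed OR NOT light) forces light = False.
  (door OR NOT idle OR light) forces idle = False.
  clause (busy OR idle) is falsified — backtrack.
So door = True.
Set armed = False.
  then (armed OR NOT light) forces light = False.
Try idle = False:
  (busy OR idle) forces busy = True.
  (NOT busy OR NOT door OR gpu) forces gpu = True.
  (NOT busy OR NOT heat OR idle) forces heat = False.
  clause (NOT busy OR NOT gpu OR heat) is falsified — backtrack.
So idle = True.
  then (NOT heat OR NOT idle) forces heat = False.
  then (cold OR heat) forces cold = True.
  then (NOT idle OR NOT open) forces open = False.
Set busy = False.
Set gpu = True.
All clauses satisfied.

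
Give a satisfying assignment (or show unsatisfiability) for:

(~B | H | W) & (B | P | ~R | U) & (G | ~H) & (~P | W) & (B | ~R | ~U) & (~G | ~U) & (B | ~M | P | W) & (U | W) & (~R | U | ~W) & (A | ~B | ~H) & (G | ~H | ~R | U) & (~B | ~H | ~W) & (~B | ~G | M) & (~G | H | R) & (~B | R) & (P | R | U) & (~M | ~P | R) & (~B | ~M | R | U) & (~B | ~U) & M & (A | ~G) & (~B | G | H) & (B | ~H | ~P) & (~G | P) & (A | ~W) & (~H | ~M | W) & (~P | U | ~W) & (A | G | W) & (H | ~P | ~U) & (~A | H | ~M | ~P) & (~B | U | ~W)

Unit clause (M) forces M = True.
Set H = False.
Try P = True:
  (~P | W) forces W = True.
  (~M | ~P | R) forces R = True.
  (~R | U | ~W) forces U = True.
  clause (H | ~P | ~U) is falsified — backtrack.
So P = False.
  then (~G | P) forces G = False.
  then (~B | G | H) forces B = False.
  then (B | ~M | P | W) forces W = True.
  then (A | ~W) forces A = True.
Set U = True.
  then (B | ~R | ~U) forces R = False.
All clauses satisfied.

H = False, P = False, M = True, B = False, G = False, U = True, R = False, A = True, W = True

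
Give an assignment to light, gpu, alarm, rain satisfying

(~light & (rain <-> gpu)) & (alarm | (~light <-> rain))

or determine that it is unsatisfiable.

light = False, gpu = False, alarm = True, rain = False

  ~light & (rain <-> gpu) = True
    ~light = True
    rain <-> gpu = True
  alarm | (~light <-> rain) = True
    ~light <-> rain = False
      ~light = True
Both conjuncts True, so the formula holds.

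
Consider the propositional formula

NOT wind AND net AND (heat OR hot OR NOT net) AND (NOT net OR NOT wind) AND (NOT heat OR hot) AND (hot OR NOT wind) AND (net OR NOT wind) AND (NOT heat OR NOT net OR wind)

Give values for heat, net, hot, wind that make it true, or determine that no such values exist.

heat=F, net=T, hot=T, wind=F

Unit clause (NOT wind) forces wind = False.
Unit clause (net) forces net = True.
In (NOT heat OR NOT net OR wind) only NOT heat is left, so heat = False.
In (heat OR hot OR NOT net) only hot is left, so hot = True.
Check each clause:
  (NOT wind): NOT wind holds.
  (net): net holds.
  (heat OR hot OR NOT net): hot holds.
  (NOT net OR NOT wind): NOT wind holds.
  (NOT heat OR hot): NOT heat holds.
  (hot OR NOT wind): hot holds.
  (net OR NOT wind): net holds.
  (NOT heat OR NOT net OR wind): NOT heat holds.
All clauses satisfied.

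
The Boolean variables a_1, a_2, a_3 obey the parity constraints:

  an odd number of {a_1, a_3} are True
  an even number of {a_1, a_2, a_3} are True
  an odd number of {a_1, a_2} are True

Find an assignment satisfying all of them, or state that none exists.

a_1: False, a_2: True, a_3: True

{a_1, a_3}: 1 true → odd ✓
{a_1, a_2, a_3}: 2 true → even ✓
{a_1, a_2}: 1 true → odd ✓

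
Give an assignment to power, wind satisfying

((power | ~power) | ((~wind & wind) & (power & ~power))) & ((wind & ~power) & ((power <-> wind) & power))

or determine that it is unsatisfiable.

Case power = True: the conjunct ~power is False.
Case power = False: the conjunct power is False.
Both cases fail — unsatisfiable.

Unsatisfiable — no assignment works.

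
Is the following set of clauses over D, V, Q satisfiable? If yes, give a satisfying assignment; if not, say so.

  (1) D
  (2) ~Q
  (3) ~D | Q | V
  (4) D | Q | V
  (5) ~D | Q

Case D = True:
  (~Q) forces Q = False.
  Clause (~D | Q) is falsified — contradiction.
Case D = False:
  Clause (D) is falsified — contradiction.
Both cases fail, so the formula is unsatisfiable.

No satisfying assignment exists.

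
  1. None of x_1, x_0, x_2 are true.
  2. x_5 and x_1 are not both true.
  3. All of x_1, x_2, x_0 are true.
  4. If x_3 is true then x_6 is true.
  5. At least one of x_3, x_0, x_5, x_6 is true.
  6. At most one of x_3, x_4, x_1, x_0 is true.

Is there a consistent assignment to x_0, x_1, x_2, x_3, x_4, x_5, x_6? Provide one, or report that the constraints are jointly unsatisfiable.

Case x_0 = True:
  Constraint (1) is violated (x_0=T) — contradiction.
Case x_0 = False:
  Constraint (3) is violated (x_0=F) — contradiction.
Both cases fail — unsatisfiable.

UNSATISFIABLE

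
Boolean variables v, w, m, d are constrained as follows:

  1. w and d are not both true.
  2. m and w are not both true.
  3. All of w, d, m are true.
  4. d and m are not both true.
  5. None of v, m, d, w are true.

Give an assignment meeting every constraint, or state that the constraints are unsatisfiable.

Case w = True:
  Constraint (5) is violated (w=T) — contradiction.
Case w = False:
  Constraint (3) is violated (w=F) — contradiction.
Both cases fail — unsatisfiable.

No satisfying assignment exists.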